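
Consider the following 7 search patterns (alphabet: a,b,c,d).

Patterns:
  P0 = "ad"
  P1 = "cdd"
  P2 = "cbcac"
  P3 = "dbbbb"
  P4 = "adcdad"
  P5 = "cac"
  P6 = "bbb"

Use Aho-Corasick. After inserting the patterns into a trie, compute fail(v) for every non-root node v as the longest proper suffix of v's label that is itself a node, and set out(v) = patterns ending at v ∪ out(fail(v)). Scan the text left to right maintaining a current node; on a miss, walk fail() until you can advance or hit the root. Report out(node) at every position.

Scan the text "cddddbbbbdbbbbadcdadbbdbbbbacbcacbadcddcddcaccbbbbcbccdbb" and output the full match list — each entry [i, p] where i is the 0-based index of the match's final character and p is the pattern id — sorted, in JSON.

Build automaton:
Trie (insert patterns):
  0='ε' goto a→1 b→21 c→3 d→10
  1='a' goto d→2
  2='ad' goto c→15  ←P0
  3='c' goto a→19 b→6 d→4
  4='cd' goto d→5
  5='cdd' goto ·  ←P1
  6='cb' goto c→7
  7='cbc' goto a→8
  8='cbca' goto c→9
  9='cbcac' goto ·  ←P2
  10='d' goto b→11
  11='db' goto b→12
  12='dbb' goto b→13
  13='dbbb' goto b→14
  14='dbbbb' goto ·  ←P3
  15='adc' goto d→16
  16='adcd' goto a→17
  17='adcda' goto d→18
  18='adcdad' goto ·  ←P4
  19='ca' goto c→20
  20='cac' goto ·  ←P5
  21='b' goto b→22
  22='bb' goto b→23
  23='bbb' goto ·  ←P6

Failure links (BFS by depth):
  fail(1) 'a': from fail(0)=0 chase 'a': 0 ⇒ 0;  out=∅∪out(0)=∅
  fail(3) 'c': from fail(0)=0 chase 'c': 0 ⇒ 0;  out=∅∪out(0)=∅
  fail(10) 'd': from fail(0)=0 chase 'd': 0 ⇒ 0;  out=∅∪out(0)=∅
  fail(21) 'b': from fail(0)=0 chase 'b': 0 ⇒ 0;  out=∅∪out(0)=∅
  fail(2) 'ad': from fail(1)=0 chase 'd': 0 ⇒ 10;  out={0}∪out(10)={0}
  fail(4) 'cd': from fail(3)=0 chase 'd': 0 ⇒ 10;  out=∅∪out(10)=∅
  fail(6) 'cb': from fail(3)=0 chase 'b': 0 ⇒ 21;  out=∅∪out(21)=∅
  fail(11) 'db': from fail(10)=0 chase 'b': 0 ⇒ 21;  out=∅∪out(21)=∅
  fail(19) 'ca': from fail(3)=0 chase 'a': 0 ⇒ 1;  out=∅∪out(1)=∅
  fail(22) 'bb': from fail(21)=0 chase 'b': 0 ⇒ 21;  out=∅∪out(21)=∅
  fail(5) 'cdd': from fail(4)=10 chase 'd': 10→0 ⇒ 10;  out={1}∪out(10)={1}
  fail(7) 'cbc': from fail(6)=21 chase 'c': 21→0 ⇒ 3;  out=∅∪out(3)=∅
  fail(12) 'dbb': from fail(11)=21 chase 'b': 21 ⇒ 22;  out=∅∪out(22)=∅
  fail(15) 'adc': from fail(2)=10 chase 'c': 10→0 ⇒ 3;  out=∅∪out(3)=∅
  fail(20) 'cac': from fail(19)=1 chase 'c': 1→0 ⇒ 3;  out={5}∪out(3)={5}
  fail(23) 'bbb': from fail(22)=21 chase 'b': 21 ⇒ 22;  out={6}∪out(22)={6}
  fail(8) 'cbca': from fail(7)=3 chase 'a': 3 ⇒ 19;  out=∅∪out(19)=∅
  fail(13) 'dbbb': from fail(12)=22 chase 'b': 22 ⇒ 23;  out=∅∪out(23)={6}
  fail(16) 'adcd': from fail(15)=3 chase 'd': 3 ⇒ 4;  out=∅∪out(4)=∅
  fail(9) 'cbcac': from fail(8)=19 chase 'c': 19 ⇒ 20;  out={2}∪out(20)={2,5}
  fail(14) 'dbbbb': from fail(13)=23 chase 'b': 23→22 ⇒ 23;  out={3}∪out(23)={3,6}
  fail(17) 'adcda': from fail(16)=4 chase 'a': 4→10→0 ⇒ 1;  out=∅∪out(1)=∅
  fail(18) 'adcdad': from fail(17)=1 chase 'd': 1 ⇒ 2;  out={4}∪out(2)={0,4}

Text stream:
i=0 'c': node 0→3
i=1 'd': node 3→4
i=2 'd': node 4→5  ** P1@[0:2]
i=3 'd': node 5→10 ·f
i=4 'd': node 10→10 ·f
i=5 'b': node 10→11
i=6 'b': node 11→12
i=7 'b': node 12→13  ** P6@[5:7]
i=8 'b': node 13→14  ** P3@[4:8],P6@[6:8]
i=9 'd': node 14→10 ·f
i=10 'b': node 10→11
i=11 'b': node 11→12
i=12 'b': node 12→13  ** P6@[10:12]
i=13 'b': node 13→14  ** P3@[9:13],P6@[11:13]
i=14 'a': node 14→1 ·f
i=15 'd': node 1→2  ** P0@[14:15]
i=16 'c': node 2→15
i=17 'd': node 15→16
i=18 'a': node 16→17
i=19 'd': node 17→18  ** P0@[18:19],P4@[14:19]
i=20 'b': node 18→11 ·f
i=21 'b': node 11→12
i=22 'd': node 12→10 ·f
i=23 'b': node 10→11
i=24 'b': node 11→12
i=25 'b': node 12→13  ** P6@[23:25]
i=26 'b': node 13→14  ** P3@[22:26],P6@[24:26]
i=27 'a': node 14→1 ·f
i=28 'c': node 1→3 ·f
i=29 'b': node 3→6
i=30 'c': node 6→7
i=31 'a': node 7→8
i=32 'c': node 8→9  ** P2@[28:32],P5@[30:32]
i=33 'b': node 9→6 ·f
i=34 'a': node 6→1 ·f
i=35 'd': node 1→2  ** P0@[34:35]
i=36 'c': node 2→15
i=37 'd': node 15→16
i=38 'd': node 16→5 ·f  ** P1@[36:38]
i=39 'c': node 5→3 ·f
i=40 'd': node 3→4
i=41 'd': node 4→5  ** P1@[39:41]
i=42 'c': node 5→3 ·f
i=43 'a': node 3→19
i=44 'c': node 19→20  ** P5@[42:44]
i=45 'c': node 20→3 ·f
i=46 'b': node 3→6
i=47 'b': node 6→22 ·f
i=48 'b': node 22→23  ** P6@[46:48]
i=49 'b': node 23→23 ·f  ** P6@[47:49]
i=50 'c': node 23→3 ·f
i=51 'b': node 3→6
i=52 'c': node 6→7
i=53 'c': node 7→3 ·f
i=54 'd': node 3→4
i=55 'b': node 4→11 ·f
i=56 'b': node 11→12

Result: [[2,1],[7,6],[8,3],[8,6],[12,6],[13,3],[13,6],[15,0],[19,0],[19,4],[25,6],[26,3],[26,6],[32,2],[32,5],[35,0],[38,1],[41,1],[44,5],[48,6],[49,6]]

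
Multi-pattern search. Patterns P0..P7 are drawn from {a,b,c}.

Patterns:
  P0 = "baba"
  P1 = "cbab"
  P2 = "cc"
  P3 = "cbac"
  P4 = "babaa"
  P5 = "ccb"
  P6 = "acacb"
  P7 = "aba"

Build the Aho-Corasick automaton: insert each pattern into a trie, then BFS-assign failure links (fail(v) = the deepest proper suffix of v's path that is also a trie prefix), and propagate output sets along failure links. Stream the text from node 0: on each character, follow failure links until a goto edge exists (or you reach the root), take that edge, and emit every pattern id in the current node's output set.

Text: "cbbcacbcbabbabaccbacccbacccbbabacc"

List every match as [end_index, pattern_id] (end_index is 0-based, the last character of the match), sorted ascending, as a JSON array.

Build automaton:
Trie nodes:
  n0 'ε': a→13 b→1 c→5
  n1 'b': a→2
  n2 'ba': b→3
  n3 'bab': a→4
  n4 'baba': a→11  [P0 ends]
  n5 'c': b→6 c→9
  n6 'cb': a→7
  n7 'cba': b→8 c→10
  n8 'cbab': ·  [P1 ends]
  n9 'cc': b→12  [P2 ends]
  n10 'cbac': ·  [P3 ends]
  n11 'babaa': ·  [P4 ends]
  n12 'ccb': ·  [P5 ends]
  n13 'a': b→18 c→14
  n14 'ac': a→15
  n15 'aca': c→16
  n16 'acac': b→17
  n17 'acacb': ·  [P6 ends]
  n18 'ab': a→19
  n19 'aba': ·  [P7 ends]

BFS fail/out derivation:
  n1('b'): parent n0 fail=0; on 'b' 0 → fail=0;  out ∅∪∅=∅
  n5('c'): parent n0 fail=0; on 'c' 0 → fail=0;  out ∅∪∅=∅
  n13('a'): parent n0 fail=0; on 'a' 0 → fail=0;  out ∅∪∅=∅
  n2('ba'): parent n1 fail=0; on 'a' 0 → fail=13;  out ∅∪∅=∅
  n6('cb'): parent n5 fail=0; on 'b' 0 → fail=1;  out ∅∪∅=∅
  n9('cc'): parent n5 fail=0; on 'c' 0 → fail=5;  out {2}∪∅={2}
  n14('ac'): parent n13 fail=0; on 'c' 0 → fail=5;  out ∅∪∅=∅
  n18('ab'): parent n13 fail=0; on 'b' 0 → fail=1;  out ∅∪∅=∅
  n3('bab'): parent n2 fail=13; on 'b' 13 → fail=18;  out ∅∪∅=∅
  n7('cba'): parent n6 fail=1; on 'a' 1 → fail=2;  out ∅∪∅=∅
  n12('ccb'): parent n9 fail=5; on 'b' 5 → fail=6;  out {5}∪∅={5}
  n15('aca'): parent n14 fail=5; on 'a' 5→0 → fail=13;  out ∅∪∅=∅
  n19('aba'): parent n18 fail=1; on 'a' 1 → fail=2;  out {7}∪∅={7}
  n4('baba'): parent n3 fail=18; on 'a' 18 → fail=19;  out {0}∪{7}={0,7}
  n8('cbab'): parent n7 fail=2; on 'b' 2 → fail=3;  out {1}∪∅={1}
  n10('cbac'): parent n7 fail=2; on 'c' 2→13 → fail=14;  out {3}∪∅={3}
  n16('acac'): parent n15 fail=13; on 'c' 13 → fail=14;  out ∅∪∅=∅
  n11('babaa'): parent n4 fail=19; on 'a' 19→2→13→0 → fail=13;  out {4}∪∅={4}
  n17('acacb'): parent n16 fail=14; on 'b' 14→5 → fail=6;  out {6}∪∅={6}

Run:
pos 0 'c': at 5
pos 1 'b': at 6
pos 2 'b': at 1 (via fail)
pos 3 'c': at 5 (via fail)
pos 4 'a': at 13 (via fail)
pos 5 'c': at 14
pos 6 'b': at 6 (via fail)
pos 7 'c': at 5 (via fail)
pos 8 'b': at 6
pos 9 'a': at 7
pos 10 'b': at 8  → match P1@[7:10]
pos 11 'b': at 1 (via fail)
pos 12 'a': at 2
pos 13 'b': at 3
pos 14 'a': at 4  → match P0@[11:14],P7@[12:14]
pos 15 'c': at 14 (via fail)
pos 16 'c': at 9 (via fail)  → match P2@[15:16]
pos 17 'b': at 12  → match P5@[15:17]
pos 18 'a': at 7 (via fail)
pos 19 'c': at 10  → match P3@[16:19]
pos 20 'c': at 9 (via fail)  → match P2@[19:20]
pos 21 'c': at 9 (via fail)  → match P2@[20:21]
pos 22 'b': at 12  → match P5@[20:22]
pos 23 'a': at 7 (via fail)
pos 24 'c': at 10  → match P3@[21:24]
pos 25 'c': at 9 (via fail)  → match P2@[24:25]
pos 26 'c': at 9 (via fail)  → match P2@[25:26]
pos 27 'b': at 12  → match P5@[25:27]
pos 28 'b': at 1 (via fail)
pos 29 'a': at 2
pos 30 'b': at 3
pos 31 'a': at 4  → match P0@[28:31],P7@[29:31]
pos 32 'c': at 14 (via fail)
pos 33 'c': at 9 (via fail)  → match P2@[32:33]

All matches (sorted): [[10,1],[14,0],[14,7],[16,2],[17,5],[19,3],[20,2],[21,2],[22,5],[24,3],[25,2],[26,2],[27,5],[31,0],[31,7],[33,2]]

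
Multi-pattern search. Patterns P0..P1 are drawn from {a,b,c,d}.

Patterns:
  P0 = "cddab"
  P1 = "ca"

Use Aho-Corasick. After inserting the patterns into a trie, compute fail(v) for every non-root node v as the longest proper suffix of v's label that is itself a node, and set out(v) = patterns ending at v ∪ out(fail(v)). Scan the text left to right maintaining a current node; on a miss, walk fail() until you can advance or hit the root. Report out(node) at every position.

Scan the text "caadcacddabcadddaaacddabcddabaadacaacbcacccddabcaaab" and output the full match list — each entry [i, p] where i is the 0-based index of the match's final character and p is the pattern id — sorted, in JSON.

Construct AC machine:
Trie (insert patterns):
  0='ε' goto c→1
  1='c' goto a→6 d→2
  2='cd' goto d→3
  3='cdd' goto a→4
  4='cdda' goto b→5
  5='cddab' goto ·  [P0 ends]
  6='ca' goto ·  [P1 ends]

BFS fail/out derivation:
  fail(1) 'c': from fail(0)=0 chase 'c': 0 ⇒ 0;  out=∅∪out(0)=∅
  fail(2) 'cd': from fail(1)=0 chase 'd': 0 ⇒ 0;  out=∅∪out(0)=∅
  fail(6) 'ca': from fail(1)=0 chase 'a': 0 ⇒ 0;  out={1}∪out(0)={1}
  fail(3) 'cdd': from fail(2)=0 chase 'd': 0 ⇒ 0;  out=∅∪out(0)=∅
  fail(4) 'cdda': from fail(3)=0 chase 'a': 0 ⇒ 0;  out=∅∪out(0)=∅
  fail(5) 'cddab': from fail(4)=0 chase 'b': 0 ⇒ 0;  out={0}∪out(0)={0}

Scan:
[0] read 'c'  n0⇒n1
[1] read 'a'  n1⇒n6  → match P1@[0:1]
[2] read 'a'  n6⇒n0 ·f
[3] read 'd'  n0⇒n0
[4] read 'c'  n0⇒n1
[5] read 'a'  n1⇒n6  → match P1@[4:5]
[6] read 'c'  n6⇒n1 ·f
[7] read 'd'  n1⇒n2
[8] read 'd'  n2⇒n3
[9] read 'a'  n3⇒n4
[10] read 'b'  n4⇒n5  → match P0@[6:10]
[11] read 'c'  n5⇒n1 ·f
[12] read 'a'  n1⇒n6  → match P1@[11:12]
[13] read 'd'  n6⇒n0 ·f
[14] read 'd'  n0⇒n0
[15] read 'd'  n0⇒n0
[16] read 'a'  n0⇒n0
[17] read 'a'  n0⇒n0
[18] read 'a'  n0⇒n0
[19] read 'c'  n0⇒n1
[20] read 'd'  n1⇒n2
[21] read 'd'  n2⇒n3
[22] read 'a'  n3⇒n4
[23] read 'b'  n4⇒n5  → match P0@[19:23]
[24] read 'c'  n5⇒n1 ·f
[25] read 'd'  n1⇒n2
[26] read 'd'  n2⇒n3
[27] read 'a'  n3⇒n4
[28] read 'b'  n4⇒n5  → match P0@[24:28]
[29] read 'a'  n5⇒n0 ·f
[30] read 'a'  n0⇒n0
[31] read 'd'  n0⇒n0
[32] read 'a'  n0⇒n0
[33] read 'c'  n0⇒n1
[34] read 'a'  n1⇒n6  → match P1@[33:34]
[35] read 'a'  n6⇒n0 ·f
[36] read 'c'  n0⇒n1
[37] read 'b'  n1⇒n0 ·f
[38] read 'c'  n0⇒n1
[39] read 'a'  n1⇒n6  → match P1@[38:39]
[40] read 'c'  n6⇒n1 ·f
[41] read 'c'  n1⇒n1 ·f
[42] read 'c'  n1⇒n1 ·f
[43] read 'd'  n1⇒n2
[44] read 'd'  n2⇒n3
[45] read 'a'  n3⇒n4
[46] read 'b'  n4⇒n5  → match P0@[42:46]
[47] read 'c'  n5⇒n1 ·f
[48] read 'a'  n1⇒n6  → match P1@[47:48]
[49] read 'a'  n6⇒n0 ·f
[50] read 'a'  n0⇒n0
[51] read 'b'  n0⇒n0

Result: [[1,1],[5,1],[10,0],[12,1],[23,0],[28,0],[34,1],[39,1],[46,0],[48,1]]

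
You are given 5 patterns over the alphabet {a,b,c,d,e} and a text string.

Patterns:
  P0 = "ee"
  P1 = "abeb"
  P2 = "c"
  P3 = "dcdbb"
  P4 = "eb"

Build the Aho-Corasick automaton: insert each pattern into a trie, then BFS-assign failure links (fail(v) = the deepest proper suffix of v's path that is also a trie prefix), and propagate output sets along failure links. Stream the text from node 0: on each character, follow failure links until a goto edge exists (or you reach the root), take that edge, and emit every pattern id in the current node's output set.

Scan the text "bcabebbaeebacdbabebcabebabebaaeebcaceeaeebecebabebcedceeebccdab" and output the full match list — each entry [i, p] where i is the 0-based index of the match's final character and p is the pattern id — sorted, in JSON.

Build:
Trie (insert patterns):
  n0 'ε': a→3 c→7 d→8 e→1
  n1 'e': b→13 e→2
  n2 'ee': ·  ←P0
  n3 'a': b→4
  n4 'ab': e→5
  n5 'abe': b→6
  n6 'abeb': ·  ←P1
  n7 'c': ·  ←P2
  n8 'd': c→9
  n9 'dc': d→10
  n10 'dcd': b→11
  n11 'dcdb': b→12
  n12 'dcdbb': ·  ←P3
  n13 'eb': ·  ←P4

Failure links (BFS by depth):
  fail(1) 'e': from fail(0)=0 chase 'e': 0 ⇒ 0;  out=∅∪out(0)=∅
  fail(3) 'a': from fail(0)=0 chase 'a': 0 ⇒ 0;  out=∅∪out(0)=∅
  fail(7) 'c': from fail(0)=0 chase 'c': 0 ⇒ 0;  out={2}∪out(0)={2}
  fail(8) 'd': from fail(0)=0 chase 'd': 0 ⇒ 0;  out=∅∪out(0)=∅
  fail(2) 'ee': from fail(1)=0 chase 'e': 0 ⇒ 1;  out={0}∪out(1)={0}
  fail(4) 'ab': from fail(3)=0 chase 'b': 0 ⇒ 0;  out=∅∪out(0)=∅
  fail(9) 'dc': from fail(8)=0 chase 'c': 0 ⇒ 7;  out=∅∪out(7)={2}
  fail(13) 'eb': from fail(1)=0 chase 'b': 0 ⇒ 0;  out={4}∪out(0)={4}
  fail(5) 'abe': from fail(4)=0 chase 'e': 0 ⇒ 1;  out=∅∪out(1)=∅
  fail(10) 'dcd': from fail(9)=7 chase 'd': 7→0 ⇒ 8;  out=∅∪out(8)=∅
  fail(6) 'abeb': from fail(5)=1 chase 'b': 1 ⇒ 13;  out={1}∪out(13)={1,4}
  fail(11) 'dcdb': from fail(10)=8 chase 'b': 8→0 ⇒ 0;  out=∅∪out(0)=∅
  fail(12) 'dcdbb': from fail(11)=0 chase 'b': 0 ⇒ 0;  out={3}∪out(0)={3}

Text stream:
[0] read 'b'  n0⇒n0
[1] read 'c'  n0⇒n7  emit P2@[1:1]
[2] read 'a'  n7⇒n3 ·f
[3] read 'b'  n3⇒n4
[4] read 'e'  n4⇒n5
[5] read 'b'  n5⇒n6  emit P1@[2:5],P4@[4:5]
[6] read 'b'  n6⇒n0 ·f
[7] read 'a'  n0⇒n3
[8] read 'e'  n3⇒n1 ·f
[9] read 'e'  n1⇒n2  emit P0@[8:9]
[10] read 'b'  n2⇒n13 ·f  emit P4@[9:10]
[11] read 'a'  n13⇒n3 ·f
[12] read 'c'  n3⇒n7 ·f  emit P2@[12:12]
[13] read 'd'  n7⇒n8 ·f
[14] read 'b'  n8⇒n0 ·f
[15] read 'a'  n0⇒n3
[16] read 'b'  n3⇒n4
[17] read 'e'  n4⇒n5
[18] read 'b'  n5⇒n6  emit P1@[15:18],P4@[17:18]
[19] read 'c'  n6⇒n7 ·f  emit P2@[19:19]
[20] read 'a'  n7⇒n3 ·f
[21] read 'b'  n3⇒n4
[22] read 'e'  n4⇒n5
[23] read 'b'  n5⇒n6  emit P1@[20:23],P4@[22:23]
[24] read 'a'  n6⇒n3 ·f
[25] read 'b'  n3⇒n4
[26] read 'e'  n4⇒n5
[27] read 'b'  n5⇒n6  emit P1@[24:27],P4@[26:27]
[28] read 'a'  n6⇒n3 ·f
[29] read 'a'  n3⇒n3 ·f
[30] read 'e'  n3⇒n1 ·f
[31] read 'e'  n1⇒n2  emit P0@[30:31]
[32] read 'b'  n2⇒n13 ·f  emit P4@[31:32]
[33] read 'c'  n13⇒n7 ·f  emit P2@[33:33]
[34] read 'a'  n7⇒n3 ·f
[35] read 'c'  n3⇒n7 ·f  emit P2@[35:35]
[36] read 'e'  n7⇒n1 ·f
[37] read 'e'  n1⇒n2  emit P0@[36:37]
[38] read 'a'  n2⇒n3 ·f
[39] read 'e'  n3⇒n1 ·f
[40] read 'e'  n1⇒n2  emit P0@[39:40]
[41] read 'b'  n2⇒n13 ·f  emit P4@[40:41]
[42] read 'e'  n13⇒n1 ·f
[43] read 'c'  n1⇒n7 ·f  emit P2@[43:43]
[44] read 'e'  n7⇒n1 ·f
[45] read 'b'  n1⇒n13  emit P4@[44:45]
[46] read 'a'  n13⇒n3 ·f
[47] read 'b'  n3⇒n4
[48] read 'e'  n4⇒n5
[49] read 'b'  n5⇒n6  emit P1@[46:49],P4@[48:49]
[50] read 'c'  n6⇒n7 ·f  emit P2@[50:50]
[51] read 'e'  n7⇒n1 ·f
[52] read 'd'  n1⇒n8 ·f
[53] read 'c'  n8⇒n9  emit P2@[53:53]
[54] read 'e'  n9⇒n1 ·f
[55] read 'e'  n1⇒n2  emit P0@[54:55]
[56] read 'e'  n2⇒n2 ·f  emit P0@[55:56]
[57] read 'b'  n2⇒n13 ·f  emit P4@[56:57]
[58] read 'c'  n13⇒n7 ·f  emit P2@[58:58]
[59] read 'c'  n7⇒n7 ·f  emit P2@[59:59]
[60] read 'd'  n7⇒n8 ·f
[61] read 'a'  n8⇒n3 ·f
[62] read 'b'  n3⇒n4

All matches (sorted): [[1,2],[5,1],[5,4],[9,0],[10,4],[12,2],[18,1],[18,4],[19,2],[23,1],[23,4],[27,1],[27,4],[31,0],[32,4],[33,2],[35,2],[37,0],[40,0],[41,4],[43,2],[45,4],[49,1],[49,4],[50,2],[53,2],[55,0],[56,0],[57,4],[58,2],[59,2]]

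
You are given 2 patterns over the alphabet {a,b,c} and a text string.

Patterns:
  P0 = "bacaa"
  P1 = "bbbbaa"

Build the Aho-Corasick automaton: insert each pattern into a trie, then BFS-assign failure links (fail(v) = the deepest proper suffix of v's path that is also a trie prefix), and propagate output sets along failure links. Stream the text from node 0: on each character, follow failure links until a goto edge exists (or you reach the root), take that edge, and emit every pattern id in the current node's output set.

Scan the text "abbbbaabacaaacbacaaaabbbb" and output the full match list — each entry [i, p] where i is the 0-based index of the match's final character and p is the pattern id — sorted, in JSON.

Construct AC machine:
Trie nodes:
  n0 'ε': b→1
  n1 'b': a→2 b→6
  n2 'ba': c→3
  n3 'bac': a→4
  n4 'baca': a→5
  n5 'bacaa': ·  [P0 ends]
  n6 'bb': b→7
  n7 'bbb': b→8
  n8 'bbbb': a→9
  n9 'bbbba': a→10
  n10 'bbbbaa': ·  [P1 ends]

BFS fail/out derivation:
  fail(1) 'b': from fail(0)=0 chase 'b': 0 ⇒ 0;  out=∅∪out(0)=∅
  fail(2) 'ba': from fail(1)=0 chase 'a': 0 ⇒ 0;  out=∅∪out(0)=∅
  fail(6) 'bb': from fail(1)=0 chase 'b': 0 ⇒ 1;  out=∅∪out(1)=∅
  fail(3) 'bac': from fail(2)=0 chase 'c': 0 ⇒ 0;  out=∅∪out(0)=∅
  fail(7) 'bbb': from fail(6)=1 chase 'b': 1 ⇒ 6;  out=∅∪out(6)=∅
  fail(4) 'baca': from fail(3)=0 chase 'a': 0 ⇒ 0;  out=∅∪out(0)=∅
  fail(8) 'bbbb': from fail(7)=6 chase 'b': 6 ⇒ 7;  out=∅∪out(7)=∅
  fail(5) 'bacaa': from fail(4)=0 chase 'a': 0 ⇒ 0;  out={0}∪out(0)={0}
  fail(9) 'bbbba': from fail(8)=7 chase 'a': 7→6→1 ⇒ 2;  out=∅∪out(2)=∅
  fail(10) 'bbbbaa': from fail(9)=2 chase 'a': 2→0 ⇒ 0;  out={1}∪out(0)={1}

Run:
i=0 'a': node 0→0
i=1 'b': node 0→1
i=2 'b': node 1→6
i=3 'b': node 6→7
i=4 'b': node 7→8
i=5 'a': node 8→9
i=6 'a': node 9→10  ** P1@[1:6]
i=7 'b': node 10→1 ·f
i=8 'a': node 1→2
i=9 'c': node 2→3
i=10 'a': node 3→4
i=11 'a': node 4→5  ** P0@[7:11]
i=12 'a': node 5→0 ·f
i=13 'c': node 0→0
i=14 'b': node 0→1
i=15 'a': node 1→2
i=16 'c': node 2→3
i=17 'a': node 3→4
i=18 'a': node 4→5  ** P0@[14:18]
i=19 'a': node 5→0 ·f
i=20 'a': node 0→0
i=21 'b': node 0→1
i=22 'b': node 1→6
i=23 'b': node 6→7
i=24 'b': node 7→8

Matches: [[6,1],[11,0],[18,0]]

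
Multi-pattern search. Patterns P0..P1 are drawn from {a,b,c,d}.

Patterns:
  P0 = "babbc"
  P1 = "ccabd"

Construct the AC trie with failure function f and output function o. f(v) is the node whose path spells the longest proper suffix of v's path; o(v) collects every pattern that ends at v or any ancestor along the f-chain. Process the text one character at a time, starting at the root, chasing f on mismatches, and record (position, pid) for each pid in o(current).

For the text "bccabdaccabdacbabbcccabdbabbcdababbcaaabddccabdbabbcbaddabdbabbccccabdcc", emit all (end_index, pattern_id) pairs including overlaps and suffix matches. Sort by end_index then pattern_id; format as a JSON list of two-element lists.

Build automaton:
Trie (insert patterns):
  0='ε' goto b→1 c→6
  1='b' goto a→2
  2='ba' goto b→3
  3='bab' goto b→4
  4='babb' goto c→5
  5='babbc' goto ·  ←P0
  6='c' goto c→7
  7='cc' goto a→8
  8='cca' goto b→9
  9='ccab' goto d→10
  10='ccabd' goto ·  ←P1

Failure links (BFS by depth):
  n1('b'): parent n0 fail=0; on 'b' 0 → fail=0;  out ∅∪∅=∅
  n6('c'): parent n0 fail=0; on 'c' 0 → fail=0;  out ∅∪∅=∅
  n2('ba'): parent n1 fail=0; on 'a' 0 → fail=0;  out ∅∪∅=∅
  n7('cc'): parent n6 fail=0; on 'c' 0 → fail=6;  out ∅∪∅=∅
  n3('bab'): parent n2 fail=0; on 'b' 0 → fail=1;  out ∅∪∅=∅
  n8('cca'): parent n7 fail=6; on 'a' 6→0 → fail=0;  out ∅∪∅=∅
  n4('babb'): parent n3 fail=1; on 'b' 1→0 → fail=1;  out ∅∪∅=∅
  n9('ccab'): parent n8 fail=0; on 'b' 0 → fail=1;  out ∅∪∅=∅
  n5('babbc'): parent n4 fail=1; on 'c' 1→0 → fail=6;  out {0}∪∅={0}
  n10('ccabd'): parent n9 fail=1; on 'd' 1→0 → fail=0;  out {1}∪∅={1}

Scan:
i=0 'b': node 0→1
i=1 'c': node 1→6 ·f
i=2 'c': node 6→7
i=3 'a': node 7→8
i=4 'b': node 8→9
i=5 'd': node 9→10  → match P1@[1:5]
i=6 'a': node 10→0 ·f
i=7 'c': node 0→6
i=8 'c': node 6→7
i=9 'a': node 7→8
i=10 'b': node 8→9
i=11 'd': node 9→10  → match P1@[7:11]
i=12 'a': node 10→0 ·f
i=13 'c': node 0→6
i=14 'b': node 6→1 ·f
i=15 'a': node 1→2
i=16 'b': node 2→3
i=17 'b': node 3→4
i=18 'c': node 4→5  → match P0@[14:18]
i=19 'c': node 5→7 ·f
i=20 'c': node 7→7 ·f
i=21 'a': node 7→8
i=22 'b': node 8→9
i=23 'd': node 9→10  → match P1@[19:23]
i=24 'b': node 10→1 ·f
i=25 'a': node 1→2
i=26 'b': node 2→3
i=27 'b': node 3→4
i=28 'c': node 4→5  → match P0@[24:28]
i=29 'd': node 5→0 ·f
i=30 'a': node 0→0
i=31 'b': node 0→1
i=32 'a': node 1→2
i=33 'b': node 2→3
i=34 'b': node 3→4
i=35 'c': node 4→5  → match P0@[31:35]
i=36 'a': node 5→0 ·f
i=37 'a': node 0→0
i=38 'a': node 0→0
i=39 'b': node 0→1
i=40 'd': node 1→0 ·f
i=41 'd': node 0→0
i=42 'c': node 0→6
i=43 'c': node 6→7
i=44 'a': node 7→8
i=45 'b': node 8→9
i=46 'd': node 9→10  → match P1@[42:46]
i=47 'b': node 10→1 ·f
i=48 'a': node 1→2
i=49 'b': node 2→3
i=50 'b': node 3→4
i=51 'c': node 4→5  → match P0@[47:51]
i=52 'b': node 5→1 ·f
i=53 'a': node 1→2
i=54 'd': node 2→0 ·f
i=55 'd': node 0→0
i=56 'a': node 0→0
i=57 'b': node 0→1
i=58 'd': node 1→0 ·f
i=59 'b': node 0→1
i=60 'a': node 1→2
i=61 'b': node 2→3
i=62 'b': node 3→4
i=63 'c': node 4→5  → match P0@[59:63]
i=64 'c': node 5→7 ·f
i=65 'c': node 7→7 ·f
i=66 'c': node 7→7 ·f
i=67 'a': node 7→8
i=68 'b': node 8→9
i=69 'd': node 9→10  → match P1@[65:69]
i=70 'c': node 10→6 ·f
i=71 'c': node 6→7

Matches: [[5,1],[11,1],[18,0],[23,1],[28,0],[35,0],[46,1],[51,0],[63,0],[69,1]]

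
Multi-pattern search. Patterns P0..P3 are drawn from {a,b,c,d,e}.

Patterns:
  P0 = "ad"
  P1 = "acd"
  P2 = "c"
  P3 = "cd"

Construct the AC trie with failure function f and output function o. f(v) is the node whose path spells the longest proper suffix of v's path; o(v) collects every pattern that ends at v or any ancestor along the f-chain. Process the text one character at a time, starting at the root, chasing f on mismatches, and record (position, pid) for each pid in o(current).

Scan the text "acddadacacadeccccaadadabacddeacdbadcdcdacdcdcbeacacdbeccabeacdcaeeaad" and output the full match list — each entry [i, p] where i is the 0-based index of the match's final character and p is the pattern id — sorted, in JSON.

Build automaton:
Trie nodes:
  0='ε' goto a→1 c→5
  1='a' goto c→3 d→2
  2='ad' goto ·  [P0 ends]
  3='ac' goto d→4
  4='acd' goto ·  [P1 ends]
  5='c' goto d→6  [P2 ends]
  6='cd' goto ·  [P3 ends]

BFS fail/out derivation:
  n1('a'): parent n0 fail=0; on 'a' 0 → fail=0;  out ∅∪∅=∅
  n5('c'): parent n0 fail=0; on 'c' 0 → fail=0;  out {2}∪∅={2}
  n2('ad'): parent n1 fail=0; on 'd' 0 → fail=0;  out {0}∪∅={0}
  n3('ac'): parent n1 fail=0; on 'c' 0 → fail=5;  out ∅∪{2}={2}
  n6('cd'): parent n5 fail=0; on 'd' 0 → fail=0;  out {3}∪∅={3}
  n4('acd'): parent n3 fail=5; on 'd' 5 → fail=6;  out {1}∪{3}={1,3}

Scan:
i=0 'a': node 0→1
i=1 'c': node 1→3  emit P2@[1:1]
i=2 'd': node 3→4  emit P1@[0:2],P3@[1:2]
i=3 'd': node 4→0 ·f
i=4 'a': node 0→1
i=5 'd': node 1→2  emit P0@[4:5]
i=6 'a': node 2→1 ·f
i=7 'c': node 1→3  emit P2@[7:7]
i=8 'a': node 3→1 ·f
i=9 'c': node 1→3  emit P2@[9:9]
i=10 'a': node 3→1 ·f
i=11 'd': node 1→2  emit P0@[10:11]
i=12 'e': node 2→0 ·f
i=13 'c': node 0→5  emit P2@[13:13]
i=14 'c': node 5→5 ·f  emit P2@[14:14]
i=15 'c': node 5→5 ·f  emit P2@[15:15]
i=16 'c': node 5→5 ·f  emit P2@[16:16]
i=17 'a': node 5→1 ·f
i=18 'a': node 1→1 ·f
i=19 'd': node 1→2  emit P0@[18:19]
i=20 'a': node 2→1 ·f
i=21 'd': node 1→2  emit P0@[20:21]
i=22 'a': node 2→1 ·f
i=23 'b': node 1→0 ·f
i=24 'a': node 0→1
i=25 'c': node 1→3  emit P2@[25:25]
i=26 'd': node 3→4  emit P1@[24:26],P3@[25:26]
i=27 'd': node 4→0 ·f
i=28 'e': node 0→0
i=29 'a': node 0→1
i=30 'c': node 1→3  emit P2@[30:30]
i=31 'd': node 3→4  emit P1@[29:31],P3@[30:31]
i=32 'b': node 4→0 ·f
i=33 'a': node 0→1
i=34 'd': node 1→2  emit P0@[33:34]
i=35 'c': node 2→5 ·f  emit P2@[35:35]
i=36 'd': node 5→6  emit P3@[35:36]
i=37 'c': node 6→5 ·f  emit P2@[37:37]
i=38 'd': node 5→6  emit P3@[37:38]
i=39 'a': node 6→1 ·f
i=40 'c': node 1→3  emit P2@[40:40]
i=41 'd': node 3→4  emit P1@[39:41],P3@[40:41]
i=42 'c': node 4→5 ·f  emit P2@[42:42]
i=43 'd': node 5→6  emit P3@[42:43]
i=44 'c': node 6→5 ·f  emit P2@[44:44]
i=45 'b': node 5→0 ·f
i=46 'e': node 0→0
i=47 'a': node 0→1
i=48 'c': node 1→3  emit P2@[48:48]
i=49 'a': node 3→1 ·f
i=50 'c': node 1→3  emit P2@[50:50]
i=51 'd': node 3→4  emit P1@[49:51],P3@[50:51]
i=52 'b': node 4→0 ·f
i=53 'e': node 0→0
i=54 'c': node 0→5  emit P2@[54:54]
i=55 'c': node 5→5 ·f  emit P2@[55:55]
i=56 'a': node 5→1 ·f
i=57 'b': node 1→0 ·f
i=58 'e': node 0→0
i=59 'a': node 0→1
i=60 'c': node 1→3  emit P2@[60:60]
i=61 'd': node 3→4  emit P1@[59:61],P3@[60:61]
i=62 'c': node 4→5 ·f  emit P2@[62:62]
i=63 'a': node 5→1 ·f
i=64 'e': node 1→0 ·f
i=65 'e': node 0→0
i=66 'a': node 0→1
i=67 'a': node 1→1 ·f
i=68 'd': node 1→2  emit P0@[67:68]

All matches (sorted): [[1,2],[2,1],[2,3],[5,0],[7,2],[9,2],[11,0],[13,2],[14,2],[15,2],[16,2],[19,0],[21,0],[25,2],[26,1],[26,3],[30,2],[31,1],[31,3],[34,0],[35,2],[36,3],[37,2],[38,3],[40,2],[41,1],[41,3],[42,2],[43,3],[44,2],[48,2],[50,2],[51,1],[51,3],[54,2],[55,2],[60,2],[61,1],[61,3],[62,2],[68,0]]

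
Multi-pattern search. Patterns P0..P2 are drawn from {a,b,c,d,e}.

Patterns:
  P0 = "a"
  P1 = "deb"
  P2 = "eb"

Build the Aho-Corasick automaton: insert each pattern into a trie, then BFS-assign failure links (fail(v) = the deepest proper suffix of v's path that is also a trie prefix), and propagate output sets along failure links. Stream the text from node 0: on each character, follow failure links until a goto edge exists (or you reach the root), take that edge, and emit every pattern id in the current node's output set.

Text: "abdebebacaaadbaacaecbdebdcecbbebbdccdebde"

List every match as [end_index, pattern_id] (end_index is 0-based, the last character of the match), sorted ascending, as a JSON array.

Build:
Trie (insert patterns):
  0='ε' goto a→1 d→2 e→5
  1='a' goto ·  ←P0
  2='d' goto e→3
  3='de' goto b→4
  4='deb' goto ·  ←P1
  5='e' goto b→6
  6='eb' goto ·  ←P2

Failure links (BFS by depth):
  n1('a'): parent n0 fail=0; on 'a' 0 → fail=0;  out {0}∪∅={0}
  n2('d'): parent n0 fail=0; on 'd' 0 → fail=0;  out ∅∪∅=∅
  n5('e'): parent n0 fail=0; on 'e' 0 → fail=0;  out ∅∪∅=∅
  n3('de'): parent n2 fail=0; on 'e' 0 → fail=5;  out ∅∪∅=∅
  n6('eb'): parent n5 fail=0; on 'b' 0 → fail=0;  out {2}∪∅={2}
  n4('deb'): parent n3 fail=5; on 'b' 5 → fail=6;  out {1}∪{2}={1,2}

Scan:
pos 0 'a': at 1  → match P0@[0:0]
pos 1 'b': at 0 (via fail)
pos 2 'd': at 2
pos 3 'e': at 3
pos 4 'b': at 4  → match P1@[2:4],P2@[3:4]
pos 5 'e': at 5 (via fail)
pos 6 'b': at 6  → match P2@[5:6]
pos 7 'a': at 1 (via fail)  → match P0@[7:7]
pos 8 'c': at 0 (via fail)
pos 9 'a': at 1  → match P0@[9:9]
pos 10 'a': at 1 (via fail)  → match P0@[10:10]
pos 11 'a': at 1 (via fail)  → match P0@[11:11]
pos 12 'd': at 2 (via fail)
pos 13 'b': at 0 (via fail)
pos 14 'a': at 1  → match P0@[14:14]
pos 15 'a': at 1 (via fail)  → match P0@[15:15]
pos 16 'c': at 0 (via fail)
pos 17 'a': at 1  → match P0@[17:17]
pos 18 'e': at 5 (via fail)
pos 19 'c': at 0 (via fail)
pos 20 'b': at 0
pos 21 'd': at 2
pos 22 'e': at 3
pos 23 'b': at 4  → match P1@[21:23],P2@[22:23]
pos 24 'd': at 2 (via fail)
pos 25 'c': at 0 (via fail)
pos 26 'e': at 5
pos 27 'c': at 0 (via fail)
pos 28 'b': at 0
pos 29 'b': at 0
pos 30 'e': at 5
pos 31 'b': at 6  → match P2@[30:31]
pos 32 'b': at 0 (via fail)
pos 33 'd': at 2
pos 34 'c': at 0 (via fail)
pos 35 'c': at 0
pos 36 'd': at 2
pos 37 'e': at 3
pos 38 'b': at 4  → match P1@[36:38],P2@[37:38]
pos 39 'd': at 2 (via fail)
pos 40 'e': at 3

All matches (sorted): [[0,0],[4,1],[4,2],[6,2],[7,0],[9,0],[10,0],[11,0],[14,0],[15,0],[17,0],[23,1],[23,2],[31,2],[38,1],[38,2]]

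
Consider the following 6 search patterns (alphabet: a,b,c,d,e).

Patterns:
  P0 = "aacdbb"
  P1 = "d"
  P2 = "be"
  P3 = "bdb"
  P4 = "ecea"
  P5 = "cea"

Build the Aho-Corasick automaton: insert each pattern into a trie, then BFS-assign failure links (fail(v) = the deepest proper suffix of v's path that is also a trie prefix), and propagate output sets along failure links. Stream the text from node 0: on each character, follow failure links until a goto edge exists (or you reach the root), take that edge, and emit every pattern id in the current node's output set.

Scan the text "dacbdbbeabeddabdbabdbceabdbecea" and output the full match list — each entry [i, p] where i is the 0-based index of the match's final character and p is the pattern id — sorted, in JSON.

Build:
Trie (insert patterns):
  0='ε' goto a→1 b→8 c→16 d→7 e→12
  1='a' goto a→2
  2='aa' goto c→3
  3='aac' goto d→4
  4='aacd' goto b→5
  5='aacdb' goto b→6
  6='aacdbb' goto ·  [P0 ends]
  7='d' goto ·  [P1 ends]
  8='b' goto d→10 e→9
  9='be' goto ·  [P2 ends]
  10='bd' goto b→11
  11='bdb' goto ·  [P3 ends]
  12='e' goto c→13
  13='ec' goto e→14
  14='ece' goto a→15
  15='ecea' goto ·  [P4 ends]
  16='c' goto e→17
  17='ce' goto a→18
  18='cea' goto ·  [P5 ends]

BFS fail/out derivation:
  fail(1) 'a': from fail(0)=0 chase 'a': 0 ⇒ 0;  out=∅∪out(0)=∅
  fail(7) 'd': from fail(0)=0 chase 'd': 0 ⇒ 0;  out={1}∪out(0)={1}
  fail(8) 'b': from fail(0)=0 chase 'b': 0 ⇒ 0;  out=∅∪out(0)=∅
  fail(12) 'e': from fail(0)=0 chase 'e': 0 ⇒ 0;  out=∅∪out(0)=∅
  fail(16) 'c': from fail(0)=0 chase 'c': 0 ⇒ 0;  out=∅∪out(0)=∅
  fail(2) 'aa': from fail(1)=0 chase 'a': 0 ⇒ 1;  out=∅∪out(1)=∅
  fail(9) 'be': from fail(8)=0 chase 'e': 0 ⇒ 12;  out={2}∪out(12)={2}
  fail(10) 'bd': from fail(8)=0 chase 'd': 0 ⇒ 7;  out=∅∪out(7)={1}
  fail(13) 'ec': from fail(12)=0 chase 'c': 0 ⇒ 16;  out=∅∪out(16)=∅
  fail(17) 'ce': from fail(16)=0 chase 'e': 0 ⇒ 12;  out=∅∪out(12)=∅
  fail(3) 'aac': from fail(2)=1 chase 'c': 1→0 ⇒ 16;  out=∅∪out(16)=∅
  fail(11) 'bdb': from fail(10)=7 chase 'b': 7→0 ⇒ 8;  out={3}∪out(8)={3}
  fail(14) 'ece': from fail(13)=16 chase 'e': 16 ⇒ 17;  out=∅∪out(17)=∅
  fail(18) 'cea': from fail(17)=12 chase 'a': 12→0 ⇒ 1;  out={5}∪out(1)={5}
  fail(4) 'aacd': from fail(3)=16 chase 'd': 16→0 ⇒ 7;  out=∅∪out(7)={1}
  fail(15) 'ecea': from fail(14)=17 chase 'a': 17 ⇒ 18;  out={4}∪out(18)={4,5}
  fail(5) 'aacdb': from fail(4)=7 chase 'b': 7→0 ⇒ 8;  out=∅∪out(8)=∅
  fail(6) 'aacdbb': from fail(5)=8 chase 'b': 8→0 ⇒ 8;  out={0}∪out(8)={0}

Text stream:
pos 0 'd': at 7  → match P1@[0:0]
pos 1 'a': at 1 (fail-walked)
pos 2 'c': at 16 (fail-walked)
pos 3 'b': at 8 (fail-walked)
pos 4 'd': at 10  → match P1@[4:4]
pos 5 'b': at 11  → match P3@[3:5]
pos 6 'b': at 8 (fail-walked)
pos 7 'e': at 9  → match P2@[6:7]
pos 8 'a': at 1 (fail-walked)
pos 9 'b': at 8 (fail-walked)
pos 10 'e': at 9  → match P2@[9:10]
pos 11 'd': at 7 (fail-walked)  → match P1@[11:11]
pos 12 'd': at 7 (fail-walked)  → match P1@[12:12]
pos 13 'a': at 1 (fail-walked)
pos 14 'b': at 8 (fail-walked)
pos 15 'd': at 10  → match P1@[15:15]
pos 16 'b': at 11  → match P3@[14:16]
pos 17 'a': at 1 (fail-walked)
pos 18 'b': at 8 (fail-walked)
pos 19 'd': at 10  → match P1@[19:19]
pos 20 'b': at 11  → match P3@[18:20]
pos 21 'c': at 16 (fail-walked)
pos 22 'e': at 17
pos 23 'a': at 18  → match P5@[21:23]
pos 24 'b': at 8 (fail-walked)
pos 25 'd': at 10  → match P1@[25:25]
pos 26 'b': at 11  → match P3@[24:26]
pos 27 'e': at 9 (fail-walked)  → match P2@[26:27]
pos 28 'c': at 13 (fail-walked)
pos 29 'e': at 14
pos 30 'a': at 15  → match P4@[27:30],P5@[28:30]

All matches (sorted): [[0,1],[4,1],[5,3],[7,2],[10,2],[11,1],[12,1],[15,1],[16,3],[19,1],[20,3],[23,5],[25,1],[26,3],[27,2],[30,4],[30,5]]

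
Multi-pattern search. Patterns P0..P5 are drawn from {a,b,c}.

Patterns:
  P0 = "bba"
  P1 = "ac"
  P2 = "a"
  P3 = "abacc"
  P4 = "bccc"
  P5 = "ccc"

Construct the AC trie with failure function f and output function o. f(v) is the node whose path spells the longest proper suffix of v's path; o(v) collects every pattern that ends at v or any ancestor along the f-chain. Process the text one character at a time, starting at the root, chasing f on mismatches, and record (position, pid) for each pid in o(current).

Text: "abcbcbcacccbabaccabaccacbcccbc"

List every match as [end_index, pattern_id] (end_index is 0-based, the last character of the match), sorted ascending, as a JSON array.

Build:
Trie (insert patterns):
  0='ε' goto a→4 b→1 c→13
  1='b' goto b→2 c→10
  2='bb' goto a→3
  3='bba' goto ·  [P0 ends]
  4='a' goto b→6 c→5  [P2 ends]
  5='ac' goto ·  [P1 ends]
  6='ab' goto a→7
  7='aba' goto c→8
  8='abac' goto c→9
  9='abacc' goto ·  [P3 ends]
  10='bc' goto c→11
  11='bcc' goto c→12
  12='bccc' goto ·  [P4 ends]
  13='c' goto c→14
  14='cc' goto c→15
  15='ccc' goto ·  [P5 ends]

Failure links (BFS by depth):
  n1('b'): parent n0 fail=0; on 'b' 0 → fail=0;  out ∅∪∅=∅
  n4('a'): parent n0 fail=0; on 'a' 0 → fail=0;  out {2}∪∅={2}
  n13('c'): parent n0 fail=0; on 'c' 0 → fail=0;  out ∅∪∅=∅
  n2('bb'): parent n1 fail=0; on 'b' 0 → fail=1;  out ∅∪∅=∅
  n5('ac'): parent n4 fail=0; on 'c' 0 → fail=13;  out {1}∪∅={1}
  n6('ab'): parent n4 fail=0; on 'b' 0 → fail=1;  out ∅∪∅=∅
  n10('bc'): parent n1 fail=0; on 'c' 0 → fail=13;  out ∅∪∅=∅
  n14('cc'): parent n13 fail=0; on 'c' 0 → fail=13;  out ∅∪∅=∅
  n3('bba'): parent n2 fail=1; on 'a' 1→0 → fail=4;  out {0}∪{2}={0,2}
  n7('aba'): parent n6 fail=1; on 'a' 1→0 → fail=4;  out ∅∪{2}={2}
  n11('bcc'): parent n10 fail=13; on 'c' 13 → fail=14;  out ∅∪∅=∅
  n15('ccc'): parent n14 fail=13; on 'c' 13 → fail=14;  out {5}∪∅={5}
  n8('abac'): parent n7 fail=4; on 'c' 4 → fail=5;  out ∅∪{1}={1}
  n12('bccc'): parent n11 fail=14; on 'c' 14 → fail=15;  out {4}∪{5}={4,5}
  n9('abacc'): parent n8 fail=5; on 'c' 5→13 → fail=14;  out {3}∪∅={3}

Text stream:
[0] read 'a'  n0⇒n4  ** P2@[0:0]
[1] read 'b'  n4⇒n6
[2] read 'c'  n6⇒n10 (fail-walked)
[3] read 'b'  n10⇒n1 (fail-walked)
[4] read 'c'  n1⇒n10
[5] read 'b'  n10⇒n1 (fail-walked)
[6] read 'c'  n1⇒n10
[7] read 'a'  n10⇒n4 (fail-walked)  ** P2@[7:7]
[8] read 'c'  n4⇒n5  ** P1@[7:8]
[9] read 'c'  n5⇒n14 (fail-walked)
[10] read 'c'  n14⇒n15  ** P5@[8:10]
[11] read 'b'  n15⇒n1 (fail-walked)
[12] read 'a'  n1⇒n4 (fail-walked)  ** P2@[12:12]
[13] read 'b'  n4⇒n6
[14] read 'a'  n6⇒n7  ** P2@[14:14]
[15] read 'c'  n7⇒n8  ** P1@[14:15]
[16] read 'c'  n8⇒n9  ** P3@[12:16]
[17] read 'a'  n9⇒n4 (fail-walked)  ** P2@[17:17]
[18] read 'b'  n4⇒n6
[19] read 'a'  n6⇒n7  ** P2@[19:19]
[20] read 'c'  n7⇒n8  ** P1@[19:20]
[21] read 'c'  n8⇒n9  ** P3@[17:21]
[22] read 'a'  n9⇒n4 (fail-walked)  ** P2@[22:22]
[23] read 'c'  n4⇒n5  ** P1@[22:23]
[24] read 'b'  n5⇒n1 (fail-walked)
[25] read 'c'  n1⇒n10
[26] read 'c'  n10⇒n11
[27] read 'c'  n11⇒n12  ** P4@[24:27],P5@[25:27]
[28] read 'b'  n12⇒n1 (fail-walked)
[29] read 'c'  n1⇒n10

All matches (sorted): [[0,2],[7,2],[8,1],[10,5],[12,2],[14,2],[15,1],[16,3],[17,2],[19,2],[20,1],[21,3],[22,2],[23,1],[27,4],[27,5]]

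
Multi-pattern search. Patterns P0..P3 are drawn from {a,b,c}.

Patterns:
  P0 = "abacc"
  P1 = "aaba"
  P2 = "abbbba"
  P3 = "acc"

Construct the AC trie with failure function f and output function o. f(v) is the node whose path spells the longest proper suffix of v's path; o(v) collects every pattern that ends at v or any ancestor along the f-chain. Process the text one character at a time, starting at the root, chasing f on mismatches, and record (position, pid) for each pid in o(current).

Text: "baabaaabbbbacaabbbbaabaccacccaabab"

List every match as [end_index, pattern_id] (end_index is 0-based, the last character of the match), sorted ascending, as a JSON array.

Construct AC machine:
Trie (insert patterns):
  n0 'ε': a→1
  n1 'a': a→6 b→2 c→13
  n2 'ab': a→3 b→9
  n3 'aba': c→4
  n4 'abac': c→5
  n5 'abacc': ·  ←P0
  n6 'aa': b→7
  n7 'aab': a→8
  n8 'aaba': ·  ←P1
  n9 'abb': b→10
  n10 'abbb': b→11
  n11 'abbbb': a→12
  n12 'abbbba': ·  ←P2
  n13 'ac': c→14
  n14 'acc': ·  ←P3

BFS fail/out derivation:
  n1('a'): parent n0 fail=0; on 'a' 0 → fail=0;  out ∅∪∅=∅
  n2('ab'): parent n1 fail=0; on 'b' 0 → fail=0;  out ∅∪∅=∅
  n6('aa'): parent n1 fail=0; on 'a' 0 → fail=1;  out ∅∪∅=∅
  n13('ac'): parent n1 fail=0; on 'c' 0 → fail=0;  out ∅∪∅=∅
  n3('aba'): parent n2 fail=0; on 'a' 0 → fail=1;  out ∅∪∅=∅
  n7('aab'): parent n6 fail=1; on 'b' 1 → fail=2;  out ∅∪∅=∅
  n9('abb'): parent n2 fail=0; on 'b' 0 → fail=0;  out ∅∪∅=∅
  n14('acc'): parent n13 fail=0; on 'c' 0 → fail=0;  out {3}∪∅={3}
  n4('abac'): parent n3 fail=1; on 'c' 1 → fail=13;  out ∅∪∅=∅
  n8('aaba'): parent n7 fail=2; on 'a' 2 → fail=3;  out {1}∪∅={1}
  n10('abbb'): parent n9 fail=0; on 'b' 0 → fail=0;  out ∅∪∅=∅
  n5('abacc'): parent n4 fail=13; on 'c' 13 → fail=14;  out {0}∪{3}={0,3}
  n11('abbbb'): parent n10 fail=0; on 'b' 0 → fail=0;  out ∅∪∅=∅
  n12('abbbba'): parent n11 fail=0; on 'a' 0 → fail=1;  out {2}∪∅={2}

Scan:
[0] read 'b'  n0⇒n0
[1] read 'a'  n0⇒n1
[2] read 'a'  n1⇒n6
[3] read 'b'  n6⇒n7
[4] read 'a'  n7⇒n8  → match P1@[1:4]
[5] read 'a'  n8⇒n6 ·f
[6] read 'a'  n6⇒n6 ·f
[7] read 'b'  n6⇒n7
[8] read 'b'  n7⇒n9 ·f
[9] read 'b'  n9⇒n10
[10] read 'b'  n10⇒n11
[11] read 'a'  n11⇒n12  → match P2@[6:11]
[12] read 'c'  n12⇒n13 ·f
[13] read 'a'  n13⇒n1 ·f
[14] read 'a'  n1⇒n6
[15] read 'b'  n6⇒n7
[16] read 'b'  n7⇒n9 ·f
[17] read 'b'  n9⇒n10
[18] read 'b'  n10⇒n11
[19] read 'a'  n11⇒n12  → match P2@[14:19]
[20] read 'a'  n12⇒n6 ·f
[21] read 'b'  n6⇒n7
[22] read 'a'  n7⇒n8  → match P1@[19:22]
[23] read 'c'  n8⇒n4 ·f
[24] read 'c'  n4⇒n5  → match P0@[20:24],P3@[22:24]
[25] read 'a'  n5⇒n1 ·f
[26] read 'c'  n1⇒n13
[27] read 'c'  n13⇒n14  → match P3@[25:27]
[28] read 'c'  n14⇒n0 ·f
[29] read 'a'  n0⇒n1
[30] read 'a'  n1⇒n6
[31] read 'b'  n6⇒n7
[32] read 'a'  n7⇒n8  → match P1@[29:32]
[33] read 'b'  n8⇒n2 ·f

Matches: [[4,1],[11,2],[19,2],[22,1],[24,0],[24,3],[27,3],[32,1]]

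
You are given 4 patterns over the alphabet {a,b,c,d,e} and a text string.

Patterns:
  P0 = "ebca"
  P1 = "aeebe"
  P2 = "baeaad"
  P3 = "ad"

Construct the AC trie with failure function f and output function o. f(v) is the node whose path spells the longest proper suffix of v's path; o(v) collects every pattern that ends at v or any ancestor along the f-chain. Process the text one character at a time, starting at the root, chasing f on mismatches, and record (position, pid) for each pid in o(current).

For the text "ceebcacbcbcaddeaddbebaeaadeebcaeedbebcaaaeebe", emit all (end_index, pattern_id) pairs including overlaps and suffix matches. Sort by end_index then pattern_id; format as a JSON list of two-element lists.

Build automaton:
Trie (insert patterns):
  0='ε' goto a→5 b→10 e→1
  1='e' goto b→2
  2='eb' goto c→3
  3='ebc' goto a→4
  4='ebca' goto ·  ←P0
  5='a' goto d→16 e→6
  6='ae' goto e→7
  7='aee' goto b→8
  8='aeeb' goto e→9
  9='aeebe' goto ·  ←P1
  10='b' goto a→11
  11='ba' goto e→12
  12='bae' goto a→13
  13='baea' goto a→14
  14='baeaa' goto d→15
  15='baeaad' goto ·  ←P2
  16='ad' goto ·  ←P3

Failure links (BFS by depth):
  fail(1) 'e': from fail(0)=0 chase 'e': 0 ⇒ 0;  out=∅∪out(0)=∅
  fail(5) 'a': from fail(0)=0 chase 'a': 0 ⇒ 0;  out=∅∪out(0)=∅
  fail(10) 'b': from fail(0)=0 chase 'b': 0 ⇒ 0;  out=∅∪out(0)=∅
  fail(2) 'eb': from fail(1)=0 chase 'b': 0 ⇒ 10;  out=∅∪out(10)=∅
  fail(6) 'ae': from fail(5)=0 chase 'e': 0 ⇒ 1;  out=∅∪out(1)=∅
  fail(11) 'ba': from fail(10)=0 chase 'a': 0 ⇒ 5;  out=∅∪out(5)=∅
  fail(16) 'ad': from fail(5)=0 chase 'd': 0 ⇒ 0;  out={3}∪out(0)={3}
  fail(3) 'ebc': from fail(2)=10 chase 'c': 10→0 ⇒ 0;  out=∅∪out(0)=∅
  fail(7) 'aee': from fail(6)=1 chase 'e': 1→0 ⇒ 1;  out=∅∪out(1)=∅
  fail(12) 'bae': from fail(11)=5 chase 'e': 5 ⇒ 6;  out=∅∪out(6)=∅
  fail(4) 'ebca': from fail(3)=0 chase 'a': 0 ⇒ 5;  out={0}∪out(5)={0}
  fail(8) 'aeeb': from fail(7)=1 chase 'b': 1 ⇒ 2;  out=∅∪out(2)=∅
  fail(13) 'baea': from fail(12)=6 chase 'a': 6→1→0 ⇒ 5;  out=∅∪out(5)=∅
  fail(9) 'aeebe': from fail(8)=2 chase 'e': 2→10→0 ⇒ 1;  out={1}∪out(1)={1}
  fail(14) 'baeaa': from fail(13)=5 chase 'a': 5→0 ⇒ 5;  out=∅∪out(5)=∅
  fail(15) 'baeaad': from fail(14)=5 chase 'd': 5 ⇒ 16;  out={2}∪out(16)={2,3}

Text stream:
pos 0 'c': at 0
pos 1 'e': at 1
pos 2 'e': at 1 (via fail)
pos 3 'b': at 2
pos 4 'c': at 3
pos 5 'a': at 4  → match P0@[2:5]
pos 6 'c': at 0 (via fail)
pos 7 'b': at 10
pos 8 'c': at 0 (via fail)
pos 9 'b': at 10
pos 10 'c': at 0 (via fail)
pos 11 'a': at 5
pos 12 'd': at 16  → match P3@[11:12]
pos 13 'd': at 0 (via fail)
pos 14 'e': at 1
pos 15 'a': at 5 (via fail)
pos 16 'd': at 16  → match P3@[15:16]
pos 17 'd': at 0 (via fail)
pos 18 'b': at 10
pos 19 'e': at 1 (via fail)
pos 20 'b': at 2
pos 21 'a': at 11 (via fail)
pos 22 'e': at 12
pos 23 'a': at 13
pos 24 'a': at 14
pos 25 'd': at 15  → match P2@[20:25],P3@[24:25]
pos 26 'e': at 1 (via fail)
pos 27 'e': at 1 (via fail)
pos 28 'b': at 2
pos 29 'c': at 3
pos 30 'a': at 4  → match P0@[27:30]
pos 31 'e': at 6 (via fail)
pos 32 'e': at 7
pos 33 'd': at 0 (via fail)
pos 34 'b': at 10
pos 35 'e': at 1 (via fail)
pos 36 'b': at 2
pos 37 'c': at 3
pos 38 'a': at 4  → match P0@[35:38]
pos 39 'a': at 5 (via fail)
pos 40 'a': at 5 (via fail)
pos 41 'e': at 6
pos 42 'e': at 7
pos 43 'b': at 8
pos 44 'e': at 9  → match P1@[40:44]

Matches: [[5,0],[12,3],[16,3],[25,2],[25,3],[30,0],[38,0],[44,1]]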